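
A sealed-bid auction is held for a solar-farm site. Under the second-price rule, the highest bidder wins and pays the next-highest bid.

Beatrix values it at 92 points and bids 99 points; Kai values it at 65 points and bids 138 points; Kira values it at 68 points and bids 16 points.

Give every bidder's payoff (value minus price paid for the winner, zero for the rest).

Beatrix 0 points, Kai -34 points, Kira 0 points.

Bids in descending order: Kai 138 points; Beatrix 99 points; Kira 16 points.
Kai has the top bid and wins; the price is the second-highest bid, 99 points.
Kai's payoff = 65 points − 99 points = -34 points. All other bidders lose, so their payoff is 0.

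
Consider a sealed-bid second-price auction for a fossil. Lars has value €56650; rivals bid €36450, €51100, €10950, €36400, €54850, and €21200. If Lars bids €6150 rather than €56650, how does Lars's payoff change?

-€1800

The highest competing bid is €54850.
Bidding truthfully at €56650: Lars has the top bid, wins, and pays the second-highest bid €54850. Payoff = €56650 − €54850 = €1800.
Bidding €6150: the top bid is €54850 (a rival), so Lars loses. Payoff = €0.
Change = €0 − €1800 = -€1800.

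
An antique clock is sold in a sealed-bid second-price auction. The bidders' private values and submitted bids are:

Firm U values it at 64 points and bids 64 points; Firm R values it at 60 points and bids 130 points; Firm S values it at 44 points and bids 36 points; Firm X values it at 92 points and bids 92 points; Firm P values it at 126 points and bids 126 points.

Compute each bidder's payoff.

Firm U 0 points, Firm R -66 points, Firm S 0 points, Firm X 0 points, Firm P 0 points.

Ranking the bids: Firm R 130 points, then Firm P 126 points, then Firm X 92 points, then Firm U 64 points, then Firm S 36 points.
Firm R has the top bid and wins; the price is the second-highest bid, 126 points.
Firm R's payoff = 60 points − 126 points = -66 points. All other bidders lose, so their payoff is 0.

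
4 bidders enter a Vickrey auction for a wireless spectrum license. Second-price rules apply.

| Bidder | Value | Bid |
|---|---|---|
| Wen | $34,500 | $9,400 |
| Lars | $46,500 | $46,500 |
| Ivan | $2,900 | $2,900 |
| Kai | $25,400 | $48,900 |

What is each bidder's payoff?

Wen $0, Lars $0, Ivan $0, Kai -$21,100.

Bids in descending order: Kai $48,900 > Lars $46,500 > Wen $9,400 > Ivan $2,900.
Kai has the top bid and wins; the price is the second-highest bid, $46,500.
Kai's payoff = $25,400 − $46,500 = -$21,100. All other bidders lose, so their payoff is 0.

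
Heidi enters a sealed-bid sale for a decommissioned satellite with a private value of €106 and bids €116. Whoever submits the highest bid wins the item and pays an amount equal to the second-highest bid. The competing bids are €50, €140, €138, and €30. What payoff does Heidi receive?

€0

Highest competing bid: €140.
Heidi's bid €116 is not the highest, so Heidi loses, pays nothing, and earns zero payoff.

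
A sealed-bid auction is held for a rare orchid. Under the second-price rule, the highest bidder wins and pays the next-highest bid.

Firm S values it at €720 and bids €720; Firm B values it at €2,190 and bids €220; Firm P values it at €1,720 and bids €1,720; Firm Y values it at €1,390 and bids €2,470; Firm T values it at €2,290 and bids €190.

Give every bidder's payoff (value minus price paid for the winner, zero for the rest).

Ordered from highest: Firm Y €2,470; Firm P €1,720; Firm S €720; Firm B €220; Firm T €190.
Firm Y has the top bid and wins; the price is the second-highest bid, €1,720.
Firm Y's payoff = €1,390 − €1,720 = -€330. All other bidders lose, so their payoff is 0.

Payoffs: Firm S €0, Firm B €0, Firm P €0, Firm Y -€330, Firm T €0.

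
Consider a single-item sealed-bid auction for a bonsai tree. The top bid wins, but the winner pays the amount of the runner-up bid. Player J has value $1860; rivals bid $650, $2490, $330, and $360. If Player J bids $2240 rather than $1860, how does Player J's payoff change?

$0

The highest competing bid is $2490.
Bidding truthfully at $1860: the top bid is $2490 (a rival), so Player J loses. Payoff = $0.
Bidding $2240: the top bid is $2490 (a rival), so Player J loses. Payoff = $0.
Change = $0 − $0 = $0.
The bid only affects whether you win, not the price — here both bids land on the same side of the top rival bid, so the deviation is payoff-neutral.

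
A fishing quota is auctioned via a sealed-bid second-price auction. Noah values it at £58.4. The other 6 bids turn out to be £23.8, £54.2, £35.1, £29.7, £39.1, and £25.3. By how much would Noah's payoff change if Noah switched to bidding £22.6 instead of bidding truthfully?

The highest competing bid is £54.2.
Bidding truthfully at £58.4: Noah has the top bid, wins, and pays the second-highest bid £54.2. Payoff = £58.4 − £54.2 = £4.2.
Bidding £22.6: the top bid is £54.2 (a rival), so Noah loses. Payoff = £0.0.
Change = £0.0 − £4.2 = -£4.2.

-£4.2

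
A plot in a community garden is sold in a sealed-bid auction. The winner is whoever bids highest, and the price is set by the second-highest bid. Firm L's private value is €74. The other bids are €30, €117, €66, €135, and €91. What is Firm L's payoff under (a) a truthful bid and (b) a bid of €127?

Truthful: €0; alternative: €0.

The highest competing bid is €135.
Bidding truthfully at €74: the top bid is €135 (a rival), so Firm L loses. Payoff = €0.
Bidding €127: the top bid is €135 (a rival), so Firm L loses. Payoff = €0.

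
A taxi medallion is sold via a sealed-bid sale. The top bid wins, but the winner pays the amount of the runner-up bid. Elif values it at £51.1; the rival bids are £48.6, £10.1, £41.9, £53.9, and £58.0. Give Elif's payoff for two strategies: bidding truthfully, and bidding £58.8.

(a) £0.0  (b) -£6.9

The highest competing bid is £58.0.
Bidding truthfully at £51.1: the top bid is £58.0 (a rival), so Elif loses. Payoff = £0.0.
Bidding £58.8: Elif has the top bid, wins, and pays the second-highest bid £58.0. Payoff = £51.1 − £58.0 = -£6.9.
Deviating from a truthful bid can only lose payoff in a second-price auction — never gain.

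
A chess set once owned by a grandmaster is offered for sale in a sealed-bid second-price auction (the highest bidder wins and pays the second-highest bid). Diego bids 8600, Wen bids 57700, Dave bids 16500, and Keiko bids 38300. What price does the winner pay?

Ranking the bids: Wen 57700, then Keiko 38300, then Dave 16500, then Diego 8600.
Wen is the highest bidder, so Wen wins.
Under the second-price rule, the price is the second-highest bid: 38300.

The winner pays 38300.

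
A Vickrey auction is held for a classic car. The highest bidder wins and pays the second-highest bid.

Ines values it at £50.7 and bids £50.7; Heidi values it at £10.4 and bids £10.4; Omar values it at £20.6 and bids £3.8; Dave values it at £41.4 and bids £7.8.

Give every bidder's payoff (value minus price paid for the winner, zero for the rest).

Payoffs: Ines £40.3, Heidi £0.0, Omar £0.0, Dave £0.0.

Bids in descending order: Ines £50.7 > Heidi £10.4 > Dave £7.8 > Omar £3.8.
Ines has the top bid and wins; the price is the second-highest bid, £10.4.
Ines's payoff = £50.7 − £10.4 = £40.3. All other bidders lose, so their payoff is 0.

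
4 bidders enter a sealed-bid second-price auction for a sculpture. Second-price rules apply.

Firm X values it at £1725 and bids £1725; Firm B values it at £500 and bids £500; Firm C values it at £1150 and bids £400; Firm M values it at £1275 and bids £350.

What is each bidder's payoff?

Firm X £1225, Firm B £0, Firm C £0, Firm M £0.

Sorted high to low: Firm X £1725; Firm B £500; Firm C £400; Firm M £350.
Firm X has the top bid and wins; the price is the second-highest bid, £500.
Firm X's payoff = £1725 − £500 = £1225. All other bidders lose, so their payoff is 0.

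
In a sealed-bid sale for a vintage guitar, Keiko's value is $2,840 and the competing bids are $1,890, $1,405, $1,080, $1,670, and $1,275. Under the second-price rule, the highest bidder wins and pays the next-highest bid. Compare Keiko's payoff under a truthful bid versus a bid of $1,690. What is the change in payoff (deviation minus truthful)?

-$950

The highest competing bid is $1,890.
Bidding truthfully at $2,840: Keiko has the top bid, wins, and pays the second-highest bid $1,890. Payoff = $2,840 − $1,890 = $950.
Bidding $1,690: the top bid is $1,890 (a rival), so Keiko loses. Payoff = $0.
Change = $0 − $950 = -$950.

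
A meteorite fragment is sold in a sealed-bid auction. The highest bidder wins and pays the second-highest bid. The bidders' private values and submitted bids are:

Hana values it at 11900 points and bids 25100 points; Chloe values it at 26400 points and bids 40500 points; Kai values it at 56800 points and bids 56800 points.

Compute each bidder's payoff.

Bids in descending order: Kai 56800 points > Chloe 40500 points > Hana 25100 points.
Kai has the top bid and wins; the price is the second-highest bid, 40500 points.
Kai's payoff = 56800 points − 40500 points = 16300 points. All other bidders lose, so their payoff is 0.

Payoffs: Hana 0 points, Chloe 0 points, Kai 16300 points.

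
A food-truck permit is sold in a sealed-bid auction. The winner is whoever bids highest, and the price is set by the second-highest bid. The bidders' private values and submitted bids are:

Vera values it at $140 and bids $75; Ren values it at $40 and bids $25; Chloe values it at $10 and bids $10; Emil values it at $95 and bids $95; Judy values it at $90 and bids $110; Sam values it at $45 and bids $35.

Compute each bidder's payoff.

Sorted high to low: Judy $110, then Emil $95, then Vera $75, then Sam $35, then Ren $25, then Chloe $10.
Judy has the top bid and wins; the price is the second-highest bid, $95.
Judy's payoff = $90 − $95 = -$5. All other bidders lose, so their payoff is 0.

Payoffs: Vera $0, Ren $0, Chloe $0, Emil $0, Judy -$5, Sam $0.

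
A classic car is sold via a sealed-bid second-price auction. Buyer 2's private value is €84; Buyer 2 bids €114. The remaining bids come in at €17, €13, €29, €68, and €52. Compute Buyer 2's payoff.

Highest competing bid: €68.
Buyer 2's bid €114 is the highest overall, so Buyer 2 wins and pays the second-highest bid, €68.
Payoff = value − price = €84 − €68 = €16.

€16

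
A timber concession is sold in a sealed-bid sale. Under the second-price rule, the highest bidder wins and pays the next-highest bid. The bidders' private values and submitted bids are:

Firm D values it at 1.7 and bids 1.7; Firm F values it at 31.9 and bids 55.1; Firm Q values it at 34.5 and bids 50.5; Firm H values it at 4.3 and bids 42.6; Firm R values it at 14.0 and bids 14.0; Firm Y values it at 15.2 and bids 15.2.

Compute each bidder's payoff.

Sorted high to low: Firm F 55.1; Firm Q 50.5; Firm H 42.6; Firm Y 15.2; Firm R 14.0; Firm D 1.7.
Firm F has the top bid and wins; the price is the second-highest bid, 50.5.
Firm F's payoff = 31.9 − 50.5 = -18.6. All other bidders lose, so their payoff is 0.

Firm D 0.0, Firm F -18.6, Firm Q 0.0, Firm H 0.0, Firm R 0.0, Firm Y 0.0.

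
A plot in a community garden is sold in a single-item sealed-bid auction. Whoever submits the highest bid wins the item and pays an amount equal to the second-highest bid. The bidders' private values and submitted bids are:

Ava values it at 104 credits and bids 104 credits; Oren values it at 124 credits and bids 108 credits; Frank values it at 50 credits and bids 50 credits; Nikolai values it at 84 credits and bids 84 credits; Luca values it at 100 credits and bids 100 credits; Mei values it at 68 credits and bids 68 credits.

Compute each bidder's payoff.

Bids in descending order: Oren 108 credits > Ava 104 credits > Luca 100 credits > Nikolai 84 credits > Mei 68 credits > Frank 50 credits.
Oren has the top bid and wins; the price is the second-highest bid, 104 credits.
Oren's payoff = 124 credits − 104 credits = 20 credits. All other bidders lose, so their payoff is 0.

Payoffs: Ava 0 credits, Oren 20 credits, Frank 0 credits, Nikolai 0 credits, Luca 0 credits, Mei 0 credits.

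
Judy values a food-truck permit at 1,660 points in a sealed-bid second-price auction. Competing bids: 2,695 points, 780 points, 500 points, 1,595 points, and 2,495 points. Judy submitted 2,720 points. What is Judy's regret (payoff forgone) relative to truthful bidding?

1,035 points

The highest competing bid is 2,695 points.
Bidding truthfully at 1,660 points: the top bid is 2,695 points (a rival), so Judy loses. Payoff = 0 points.
Bidding 2,720 points: Judy has the top bid, wins, and pays the second-highest bid 2,695 points. Payoff = 1,660 points − 2,695 points = -1,035 points.
Regret = truthful payoff − actual payoff = 0 points − -1,035 points = 1,035 points.
This is the dominant-strategy logic: truthful bidding weakly beats any alternative.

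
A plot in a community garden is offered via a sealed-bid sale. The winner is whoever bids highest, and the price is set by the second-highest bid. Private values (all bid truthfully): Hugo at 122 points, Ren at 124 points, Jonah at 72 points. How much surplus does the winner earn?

Bids in descending order: Ren 124 points; Hugo 122 points; Jonah 72 points.
Ren wins with the top bid and pays the second-highest, 122 points.
Surplus = 124 points − 122 points = 2 points.

Surplus = 2 points.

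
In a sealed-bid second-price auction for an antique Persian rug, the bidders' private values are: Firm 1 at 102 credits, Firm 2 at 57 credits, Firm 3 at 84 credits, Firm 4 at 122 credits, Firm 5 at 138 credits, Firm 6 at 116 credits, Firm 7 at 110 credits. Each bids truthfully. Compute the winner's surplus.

16 credits

Sorted high to low: Firm 5 138 credits; Firm 4 122 credits; Firm 6 116 credits; Firm 7 110 credits; Firm 1 102 credits; Firm 3 84 credits; Firm 2 57 credits.
Firm 5 wins with the top bid and pays the second-highest, 122 credits.
Surplus = 138 credits − 122 credits = 16 credits.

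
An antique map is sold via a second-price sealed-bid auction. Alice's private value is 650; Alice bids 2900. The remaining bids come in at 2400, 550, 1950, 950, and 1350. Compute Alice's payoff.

Payoff = -1750.

Highest competing bid: 2400.
Alice's bid 2900 is the highest overall, so Alice wins and pays the second-highest bid, 2400.
Payoff = value − price = 650 − 2400 = -1750.
Overbidding won the item at a price above value — truthful bidding would have avoided this loss.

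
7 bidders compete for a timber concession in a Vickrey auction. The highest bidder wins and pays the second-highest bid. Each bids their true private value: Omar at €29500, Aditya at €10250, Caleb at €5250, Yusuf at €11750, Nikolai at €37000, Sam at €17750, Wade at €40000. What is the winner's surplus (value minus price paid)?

Surplus = €3000.

Ordered from highest: Wade €40000 > Nikolai €37000 > Omar €29500 > Sam €17750 > Yusuf €11750 > Aditya €10250 > Caleb €5250.
Wade wins with the top bid and pays the second-highest, €37000.
Surplus = €40000 − €37000 = €3000.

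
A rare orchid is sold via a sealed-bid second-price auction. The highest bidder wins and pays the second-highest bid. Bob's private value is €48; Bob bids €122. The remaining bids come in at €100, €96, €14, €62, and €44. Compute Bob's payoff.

-€52

Highest competing bid: €100.
Bob's bid €122 is the highest overall, so Bob wins and pays the second-highest bid, €100.
Payoff = value − price = €48 − €100 = -€52.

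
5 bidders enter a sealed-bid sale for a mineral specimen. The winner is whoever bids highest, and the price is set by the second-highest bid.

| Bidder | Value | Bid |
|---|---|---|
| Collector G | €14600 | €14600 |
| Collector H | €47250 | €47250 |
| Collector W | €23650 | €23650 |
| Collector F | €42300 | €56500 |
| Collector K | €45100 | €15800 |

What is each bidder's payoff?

Bids in descending order: Collector F €56500, then Collector H €47250, then Collector W €23650, then Collector K €15800, then Collector G €14600.
Collector F has the top bid and wins; the price is the second-highest bid, €47250.
Collector F's payoff = €42300 − €47250 = -€4950. All other bidders lose, so their payoff is 0.

Collector G €0, Collector H €0, Collector W €0, Collector F -€4950, Collector K €0.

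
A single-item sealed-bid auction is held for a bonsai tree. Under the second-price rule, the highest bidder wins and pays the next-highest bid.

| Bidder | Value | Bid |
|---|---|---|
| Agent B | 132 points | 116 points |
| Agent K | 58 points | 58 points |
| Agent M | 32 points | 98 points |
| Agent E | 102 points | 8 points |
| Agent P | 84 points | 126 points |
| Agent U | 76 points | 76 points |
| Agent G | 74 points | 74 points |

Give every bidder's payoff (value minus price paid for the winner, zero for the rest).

Agent B 0 points, Agent K 0 points, Agent M 0 points, Agent E 0 points, Agent P -32 points, Agent U 0 points, Agent G 0 points.

Sorted high to low: Agent P 126 points > Agent B 116 points > Agent M 98 points > Agent U 76 points > Agent G 74 points > Agent K 58 points > Agent E 8 points.
Agent P has the top bid and wins; the price is the second-highest bid, 116 points.
Agent P's payoff = 84 points − 116 points = -32 points. All other bidders lose, so their payoff is 0.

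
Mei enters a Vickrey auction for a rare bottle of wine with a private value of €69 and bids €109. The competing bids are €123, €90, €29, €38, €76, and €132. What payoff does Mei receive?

Payoff = €0.

Highest competing bid: €132.
Mei's bid €109 is not the highest, so Mei loses, pays nothing, and earns zero payoff.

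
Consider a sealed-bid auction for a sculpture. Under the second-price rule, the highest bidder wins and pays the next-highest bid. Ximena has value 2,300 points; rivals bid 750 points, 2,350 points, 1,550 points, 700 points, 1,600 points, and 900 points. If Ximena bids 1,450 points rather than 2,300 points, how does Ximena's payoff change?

The highest competing bid is 2,350 points.
Bidding truthfully at 2,300 points: the top bid is 2,350 points (a rival), so Ximena loses. Payoff = 0 points.
Bidding 1,450 points: the top bid is 2,350 points (a rival), so Ximena loses. Payoff = 0 points.
Change = 0 points − 0 points = 0 points.
The bid only affects whether you win, not the price — here both bids land on the same side of the top rival bid, so the deviation is payoff-neutral.

Payoff change: 0 points.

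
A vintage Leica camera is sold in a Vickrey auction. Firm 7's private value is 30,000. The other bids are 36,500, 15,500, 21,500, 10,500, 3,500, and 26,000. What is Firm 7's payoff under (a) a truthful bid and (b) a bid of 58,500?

(a) 0  (b) -6,500

The highest competing bid is 36,500.
Bidding truthfully at 30,000: the top bid is 36,500 (a rival), so Firm 7 loses. Payoff = 0.
Bidding 58,500: Firm 7 has the top bid, wins, and pays the second-highest bid 36,500. Payoff = 30,000 − 36,500 = -6,500.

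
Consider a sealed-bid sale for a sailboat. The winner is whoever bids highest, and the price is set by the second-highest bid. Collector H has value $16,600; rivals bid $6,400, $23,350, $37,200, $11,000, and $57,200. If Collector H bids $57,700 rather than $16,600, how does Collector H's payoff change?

Change in payoff: -$40,600.

The highest competing bid is $57,200.
Bidding truthfully at $16,600: the top bid is $57,200 (a rival), so Collector H loses. Payoff = $0.
Bidding $57,700: Collector H has the top bid, wins, and pays the second-highest bid $57,200. Payoff = $16,600 − $57,200 = -$40,600.
Change = -$40,600 − $0 = -$40,600.
Deviating from a truthful bid can only lose payoff in a second-price auction — never gain.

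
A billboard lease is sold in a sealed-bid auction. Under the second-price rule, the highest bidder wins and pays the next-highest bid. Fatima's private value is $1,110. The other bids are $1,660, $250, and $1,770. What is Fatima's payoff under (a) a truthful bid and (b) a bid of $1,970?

(a) $0  (b) -$660

The highest competing bid is $1,770.
Bidding truthfully at $1,110: the top bid is $1,770 (a rival), so Fatima loses. Payoff = $0.
Bidding $1,970: Fatima has the top bid, wins, and pays the second-highest bid $1,770. Payoff = $1,110 − $1,770 = -$660.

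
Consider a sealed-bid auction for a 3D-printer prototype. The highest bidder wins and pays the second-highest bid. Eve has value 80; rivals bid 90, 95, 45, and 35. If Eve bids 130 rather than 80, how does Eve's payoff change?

The highest competing bid is 95.
Bidding truthfully at 80: the top bid is 95 (a rival), so Eve loses. Payoff = 0.
Bidding 130: Eve has the top bid, wins, and pays the second-highest bid 95. Payoff = 80 − 95 = -15.
Change = -15 − 0 = -15.

Payoff change: -15.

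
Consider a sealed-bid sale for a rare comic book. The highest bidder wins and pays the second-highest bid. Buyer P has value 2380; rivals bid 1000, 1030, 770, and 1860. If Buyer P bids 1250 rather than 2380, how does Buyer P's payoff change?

The highest competing bid is 1860.
Bidding truthfully at 2380: Buyer P has the top bid, wins, and pays the second-highest bid 1860. Payoff = 2380 − 1860 = 520.
Bidding 1250: the top bid is 1860 (a rival), so Buyer P loses. Payoff = 0.
Change = 0 − 520 = -520.

-520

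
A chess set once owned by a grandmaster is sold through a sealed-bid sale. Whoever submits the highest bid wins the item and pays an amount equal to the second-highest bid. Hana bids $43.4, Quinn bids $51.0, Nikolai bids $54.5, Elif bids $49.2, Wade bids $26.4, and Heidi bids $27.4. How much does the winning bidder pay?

Sorted high to low: Nikolai $54.5; Quinn $51.0; Elif $49.2; Hana $43.4; Heidi $27.4; Wade $26.4.
Nikolai has the highest bid, so Nikolai wins.
The second-highest bid is $51.0, so that is what Nikolai pays.

$51.0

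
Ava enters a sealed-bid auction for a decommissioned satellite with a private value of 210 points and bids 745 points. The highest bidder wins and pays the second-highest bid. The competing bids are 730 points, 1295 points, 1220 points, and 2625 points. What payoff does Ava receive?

Ava's payoff: 0 points.

Highest competing bid: 2625 points.
Ava's bid 745 points is not the highest, so Ava loses, pays nothing, and earns zero payoff.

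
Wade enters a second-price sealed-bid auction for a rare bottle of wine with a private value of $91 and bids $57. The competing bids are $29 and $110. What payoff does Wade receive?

Highest competing bid: $110.
Wade's bid $57 is not the highest, so Wade loses, pays nothing, and earns zero payoff.

$0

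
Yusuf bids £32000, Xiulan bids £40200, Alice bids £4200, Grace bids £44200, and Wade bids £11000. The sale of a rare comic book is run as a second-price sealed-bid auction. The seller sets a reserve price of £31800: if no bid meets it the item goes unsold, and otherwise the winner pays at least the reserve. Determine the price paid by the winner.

£40200

Ranking the bids: Grace £44200, then Xiulan £40200, then Yusuf £32000, then Wade £11000, then Alice £4200.
Grace has the highest bid, so Grace wins.
The second-highest bid is £40200, which exceeds the reserve, so that sets the price.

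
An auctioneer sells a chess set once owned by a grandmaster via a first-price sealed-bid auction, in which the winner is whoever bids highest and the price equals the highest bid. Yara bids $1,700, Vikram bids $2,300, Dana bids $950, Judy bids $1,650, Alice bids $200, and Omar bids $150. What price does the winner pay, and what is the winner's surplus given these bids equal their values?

Price $2,300; surplus $0.

Bids in descending order: Vikram $2,300, then Yara $1,700, then Judy $1,650, then Dana $950, then Alice $200, then Omar $150.
Vikram is the highest bidder, so Vikram wins.
Under the first-price rule, the price is the highest bid: $2,300.
Surplus = $2,300 − $2,300 = $0.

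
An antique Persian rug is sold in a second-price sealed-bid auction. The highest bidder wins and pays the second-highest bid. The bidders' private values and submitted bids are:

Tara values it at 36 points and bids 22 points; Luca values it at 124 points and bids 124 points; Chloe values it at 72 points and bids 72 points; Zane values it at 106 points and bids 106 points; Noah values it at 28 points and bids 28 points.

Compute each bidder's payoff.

Ranking the bids: Luca 124 points; Zane 106 points; Chloe 72 points; Noah 28 points; Tara 22 points.
Luca has the top bid and wins; the price is the second-highest bid, 106 points.
Luca's payoff = 124 points − 106 points = 18 points. All other bidders lose, so their payoff is 0.

Tara 0 points, Luca 18 points, Chloe 0 points, Zane 0 points, Noah 0 points.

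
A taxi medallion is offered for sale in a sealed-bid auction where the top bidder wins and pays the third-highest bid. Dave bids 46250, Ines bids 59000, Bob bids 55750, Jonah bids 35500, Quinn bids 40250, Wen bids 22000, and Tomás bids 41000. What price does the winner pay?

46250

Ranking the bids: Ines 59000; Bob 55750; Dave 46250; Tomás 41000; Quinn 40250; Jonah 35500; Wen 22000.
Ines is the highest bidder, so Ines wins.
Under the third-price rule, the price is the third-highest bid: 46250.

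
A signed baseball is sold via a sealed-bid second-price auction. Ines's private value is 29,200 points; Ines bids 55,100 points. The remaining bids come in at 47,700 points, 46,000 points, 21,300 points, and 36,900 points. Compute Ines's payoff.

Ines's payoff: -18,500 points.

Highest competing bid: 47,700 points.
Ines's bid 55,100 points is the highest overall, so Ines wins and pays the second-highest bid, 47,700 points.
Payoff = value − price = 29,200 points − 47,700 points = -18,500 points.
Overbidding won the item at a price above value — truthful bidding would have avoided this loss.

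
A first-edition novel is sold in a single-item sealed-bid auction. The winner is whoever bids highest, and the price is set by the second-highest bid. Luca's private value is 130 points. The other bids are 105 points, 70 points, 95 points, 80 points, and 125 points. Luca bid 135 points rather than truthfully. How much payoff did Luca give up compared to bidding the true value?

The highest competing bid is 125 points.
Bidding truthfully at 130 points: Luca has the top bid, wins, and pays the second-highest bid 125 points. Payoff = 130 points − 125 points = 5 points.
Bidding 135 points: Luca has the top bid, wins, and pays the second-highest bid 125 points. Payoff = 130 points − 125 points = 5 points.
Regret = truthful payoff − actual payoff = 5 points − 5 points = 0 points.
The bid only affects whether you win, not the price — here both bids land on the same side of the top rival bid, so the deviation is payoff-neutral.

Payoff forgone: 0 points.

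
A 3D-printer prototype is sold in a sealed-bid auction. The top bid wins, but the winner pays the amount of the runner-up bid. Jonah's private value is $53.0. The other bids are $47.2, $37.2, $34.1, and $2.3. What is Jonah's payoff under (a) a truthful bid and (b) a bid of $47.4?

The highest competing bid is $47.2.
Bidding truthfully at $53.0: Jonah has the top bid, wins, and pays the second-highest bid $47.2. Payoff = $53.0 − $47.2 = $5.8.
Bidding $47.4: Jonah has the top bid, wins, and pays the second-highest bid $47.2. Payoff = $53.0 − $47.2 = $5.8.
The bid only affects whether you win, not the price — here both bids land on the same side of the top rival bid, so the deviation is payoff-neutral.

Truthful: $5.8; alternative: $5.8.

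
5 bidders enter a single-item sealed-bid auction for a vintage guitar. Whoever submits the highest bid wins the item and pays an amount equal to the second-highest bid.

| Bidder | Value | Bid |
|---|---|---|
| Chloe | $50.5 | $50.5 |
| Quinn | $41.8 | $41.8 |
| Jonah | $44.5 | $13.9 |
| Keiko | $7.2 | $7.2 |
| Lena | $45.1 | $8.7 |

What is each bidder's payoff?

Payoffs: Chloe $8.7, Quinn $0.0, Jonah $0.0, Keiko $0.0, Lena $0.0.

Ordered from highest: Chloe $50.5; Quinn $41.8; Jonah $13.9; Lena $8.7; Keiko $7.2.
Chloe has the top bid and wins; the price is the second-highest bid, $41.8.
Chloe's payoff = $50.5 − $41.8 = $8.7. All other bidders lose, so their payoff is 0.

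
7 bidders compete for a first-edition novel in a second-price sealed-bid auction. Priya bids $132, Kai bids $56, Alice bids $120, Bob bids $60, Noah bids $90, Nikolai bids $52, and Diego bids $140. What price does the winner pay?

Price paid: $132.

Sorted high to low: Diego $140 > Priya $132 > Alice $120 > Noah $90 > Bob $60 > Kai $56 > Nikolai $52.
Diego has the highest bid, so Diego wins.
The second-highest bid is $132, so that is what Diego pays.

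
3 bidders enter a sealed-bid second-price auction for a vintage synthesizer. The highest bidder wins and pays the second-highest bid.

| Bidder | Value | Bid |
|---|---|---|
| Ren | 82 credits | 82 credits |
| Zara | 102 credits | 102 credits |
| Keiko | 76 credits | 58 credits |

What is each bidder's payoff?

Bids in descending order: Zara 102 credits > Ren 82 credits > Keiko 58 credits.
Zara has the top bid and wins; the price is the second-highest bid, 82 credits.
Zara's payoff = 102 credits − 82 credits = 20 credits. All other bidders lose, so their payoff is 0.

Ren 0 credits, Zara 20 credits, Keiko 0 credits.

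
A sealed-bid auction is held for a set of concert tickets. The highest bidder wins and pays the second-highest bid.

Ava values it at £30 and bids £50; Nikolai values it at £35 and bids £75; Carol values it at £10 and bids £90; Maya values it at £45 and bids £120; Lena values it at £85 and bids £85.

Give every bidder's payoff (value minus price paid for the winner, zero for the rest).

Sorted high to low: Maya £120; Carol £90; Lena £85; Nikolai £75; Ava £50.
Maya has the top bid and wins; the price is the second-highest bid, £90.
Maya's payoff = £45 − £90 = -£45. All other bidders lose, so their payoff is 0.

Ava £0, Nikolai £0, Carol £0, Maya -£45, Lena £0.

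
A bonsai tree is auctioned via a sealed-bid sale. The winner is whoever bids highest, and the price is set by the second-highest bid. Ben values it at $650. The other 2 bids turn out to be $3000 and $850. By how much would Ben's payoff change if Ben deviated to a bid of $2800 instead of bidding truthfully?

The highest competing bid is $3000.
Bidding truthfully at $650: the top bid is $3000 (a rival), so Ben loses. Payoff = $0.
Bidding $2800: the top bid is $3000 (a rival), so Ben loses. Payoff = $0.
Change = $0 − $0 = $0.
The bid only affects whether you win, not the price — here both bids land on the same side of the top rival bid, so the deviation is payoff-neutral.

$0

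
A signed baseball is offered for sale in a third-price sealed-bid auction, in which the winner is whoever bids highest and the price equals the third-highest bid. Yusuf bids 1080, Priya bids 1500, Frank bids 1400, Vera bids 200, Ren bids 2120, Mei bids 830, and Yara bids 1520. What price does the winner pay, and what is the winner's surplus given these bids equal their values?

The winner pays 1500 for a surplus of 620.

Ranking the bids: Ren 2120; Yara 1520; Priya 1500; Frank 1400; Yusuf 1080; Mei 830; Vera 200.
Ren is the highest bidder, so Ren wins.
Under the third-price rule, the price is the third-highest bid: 1500.
Surplus = 2120 − 1500 = 620.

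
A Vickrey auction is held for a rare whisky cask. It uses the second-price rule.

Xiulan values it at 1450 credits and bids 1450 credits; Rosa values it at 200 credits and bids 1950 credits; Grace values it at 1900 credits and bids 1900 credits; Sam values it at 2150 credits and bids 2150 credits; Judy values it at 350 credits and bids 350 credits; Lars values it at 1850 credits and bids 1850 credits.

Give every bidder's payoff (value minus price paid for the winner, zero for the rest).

Payoffs: Xiulan 0 credits, Rosa 0 credits, Grace 0 credits, Sam 200 credits, Judy 0 credits, Lars 0 credits.

Ordered from highest: Sam 2150 credits, then Rosa 1950 credits, then Grace 1900 credits, then Lars 1850 credits, then Xiulan 1450 credits, then Judy 350 credits.
Sam has the top bid and wins; the price is the second-highest bid, 1950 credits.
Sam's payoff = 2150 credits − 1950 credits = 200 credits. All other bidders lose, so their payoff is 0.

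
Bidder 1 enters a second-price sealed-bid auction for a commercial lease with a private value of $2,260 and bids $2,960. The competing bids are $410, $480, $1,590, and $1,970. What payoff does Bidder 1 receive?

The bidder's payoff: $290.

Highest competing bid: $1,970.
Bidder 1's bid $2,960 is the highest overall, so Bidder 1 wins and pays the second-highest bid, $1,970.
Payoff = value − price = $2,260 − $1,970 = $290.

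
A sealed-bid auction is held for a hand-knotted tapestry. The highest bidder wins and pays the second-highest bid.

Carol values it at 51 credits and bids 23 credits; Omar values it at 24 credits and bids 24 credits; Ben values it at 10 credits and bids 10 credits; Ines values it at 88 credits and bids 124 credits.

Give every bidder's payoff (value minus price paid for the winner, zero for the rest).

Bids in descending order: Ines 124 credits, then Omar 24 credits, then Carol 23 credits, then Ben 10 credits.
Ines has the top bid and wins; the price is the second-highest bid, 24 credits.
Ines's payoff = 88 credits − 24 credits = 64 credits. All other bidders lose, so their payoff is 0.

Carol 0 credits, Omar 0 credits, Ben 0 credits, Ines 64 credits.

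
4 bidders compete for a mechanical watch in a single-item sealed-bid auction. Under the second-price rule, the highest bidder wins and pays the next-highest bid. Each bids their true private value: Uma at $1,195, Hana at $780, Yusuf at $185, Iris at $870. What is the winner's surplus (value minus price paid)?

Surplus = $325.

Ordered from highest: Uma $1,195, then Iris $870, then Hana $780, then Yusuf $185.
Uma wins with the top bid and pays the second-highest, $870.
Surplus = $1,195 − $870 = $325.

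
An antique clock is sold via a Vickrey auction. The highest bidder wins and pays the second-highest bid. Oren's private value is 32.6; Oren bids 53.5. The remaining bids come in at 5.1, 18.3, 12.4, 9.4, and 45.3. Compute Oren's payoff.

Highest competing bid: 45.3.
Oren's bid 53.5 is the highest overall, so Oren wins and pays the second-highest bid, 45.3.
Payoff = value − price = 32.6 − 45.3 = -12.7.
Overbidding won the item at a price above value — truthful bidding would have avoided this loss.

Oren's payoff: -12.7.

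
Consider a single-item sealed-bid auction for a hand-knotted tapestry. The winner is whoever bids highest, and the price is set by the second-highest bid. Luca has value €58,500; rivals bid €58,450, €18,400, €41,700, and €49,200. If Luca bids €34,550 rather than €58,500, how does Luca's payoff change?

The highest competing bid is €58,450.
Bidding truthfully at €58,500: Luca has the top bid, wins, and pays the second-highest bid €58,450. Payoff = €58,500 − €58,450 = €50.
Bidding €34,550: the top bid is €58,450 (a rival), so Luca loses. Payoff = €0.
Change = €0 − €50 = -€50.

-€50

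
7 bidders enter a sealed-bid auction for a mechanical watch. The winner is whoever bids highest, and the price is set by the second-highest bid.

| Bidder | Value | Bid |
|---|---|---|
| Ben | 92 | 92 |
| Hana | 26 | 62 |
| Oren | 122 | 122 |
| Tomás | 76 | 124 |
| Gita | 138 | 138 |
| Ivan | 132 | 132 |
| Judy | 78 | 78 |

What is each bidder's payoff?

Sorted high to low: Gita 138 > Ivan 132 > Tomás 124 > Oren 122 > Ben 92 > Judy 78 > Hana 62.
Gita has the top bid and wins; the price is the second-highest bid, 132.
Gita's payoff = 138 − 132 = 6. All other bidders lose, so their payoff is 0.

Ben 0, Hana 0, Oren 0, Tomás 0, Gita 6, Ivan 0, Judy 0.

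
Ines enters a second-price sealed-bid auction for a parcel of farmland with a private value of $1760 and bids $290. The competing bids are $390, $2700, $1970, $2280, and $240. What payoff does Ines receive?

Highest competing bid: $2700.
Ines's bid $290 is not the highest, so Ines loses, pays nothing, and earns zero payoff.

$0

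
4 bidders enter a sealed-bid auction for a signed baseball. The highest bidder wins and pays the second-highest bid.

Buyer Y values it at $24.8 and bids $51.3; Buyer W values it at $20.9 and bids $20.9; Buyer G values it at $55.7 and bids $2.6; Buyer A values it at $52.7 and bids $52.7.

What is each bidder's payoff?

Buyer Y $0.0, Buyer W $0.0, Buyer G $0.0, Buyer A $1.4.

Bids in descending order: Buyer A $52.7 > Buyer Y $51.3 > Buyer W $20.9 > Buyer G $2.6.
Buyer A has the top bid and wins; the price is the second-highest bid, $51.3.
Buyer A's payoff = $52.7 − $51.3 = $1.4. All other bidders lose, so their payoff is 0.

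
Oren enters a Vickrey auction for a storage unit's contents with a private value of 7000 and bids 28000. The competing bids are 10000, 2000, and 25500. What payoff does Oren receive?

-18500

Highest competing bid: 25500.
Oren's bid 28000 is the highest overall, so Oren wins and pays the second-highest bid, 25500.
Payoff = value − price = 7000 − 25500 = -18500.
Overbidding won the item at a price above value — truthful bidding would have avoided this loss.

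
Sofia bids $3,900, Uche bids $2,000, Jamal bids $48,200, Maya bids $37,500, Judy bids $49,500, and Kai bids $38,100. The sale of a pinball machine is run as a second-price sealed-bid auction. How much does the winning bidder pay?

Bids in descending order: Judy $49,500; Jamal $48,200; Kai $38,100; Maya $37,500; Sofia $3,900; Uche $2,000.
Judy has the highest bid, so Judy wins.
The second-highest bid is $48,200, so that is what Judy pays.

Price paid: $48,200.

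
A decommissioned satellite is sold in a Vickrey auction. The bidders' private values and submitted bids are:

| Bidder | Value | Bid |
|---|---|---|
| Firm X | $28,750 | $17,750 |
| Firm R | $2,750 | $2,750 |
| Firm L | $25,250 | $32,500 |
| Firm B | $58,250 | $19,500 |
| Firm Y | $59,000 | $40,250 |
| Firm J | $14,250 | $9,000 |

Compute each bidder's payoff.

Firm X $0, Firm R $0, Firm L $0, Firm B $0, Firm Y $26,500, Firm J $0.

Ordered from highest: Firm Y $40,250, then Firm L $32,500, then Firm B $19,500, then Firm X $17,750, then Firm J $9,000, then Firm R $2,750.
Firm Y has the top bid and wins; the price is the second-highest bid, $32,500.
Firm Y's payoff = $59,000 − $32,500 = $26,500. All other bidders lose, so their payoff is 0.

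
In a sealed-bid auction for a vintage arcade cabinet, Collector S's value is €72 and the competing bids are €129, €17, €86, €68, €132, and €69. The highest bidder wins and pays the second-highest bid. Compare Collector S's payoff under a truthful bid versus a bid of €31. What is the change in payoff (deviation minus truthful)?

The highest competing bid is €132.
Bidding truthfully at €72: the top bid is €132 (a rival), so Collector S loses. Payoff = €0.
Bidding €31: the top bid is €132 (a rival), so Collector S loses. Payoff = €0.
Change = €0 − €0 = €0.

Payoff change: €0.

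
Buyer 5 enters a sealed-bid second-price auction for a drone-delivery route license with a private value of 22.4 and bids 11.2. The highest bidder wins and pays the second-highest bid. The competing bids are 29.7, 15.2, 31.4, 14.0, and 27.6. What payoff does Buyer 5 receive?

0.0

Highest competing bid: 31.4.
Buyer 5's bid 11.2 is not the highest, so Buyer 5 loses, pays nothing, and earns zero payoff.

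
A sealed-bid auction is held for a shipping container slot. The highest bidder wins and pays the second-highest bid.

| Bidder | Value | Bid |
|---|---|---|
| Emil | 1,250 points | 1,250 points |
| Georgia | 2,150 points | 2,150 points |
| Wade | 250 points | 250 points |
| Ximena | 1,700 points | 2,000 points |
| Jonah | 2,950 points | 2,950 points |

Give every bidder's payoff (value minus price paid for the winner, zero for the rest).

Ranking the bids: Jonah 2,950 points > Georgia 2,150 points > Ximena 2,000 points > Emil 1,250 points > Wade 250 points.
Jonah has the top bid and wins; the price is the second-highest bid, 2,150 points.
Jonah's payoff = 2,950 points − 2,150 points = 800 points. All other bidders lose, so their payoff is 0.

Payoffs: Emil 0 points, Georgia 0 points, Wade 0 points, Ximena 0 points, Jonah 800 points.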